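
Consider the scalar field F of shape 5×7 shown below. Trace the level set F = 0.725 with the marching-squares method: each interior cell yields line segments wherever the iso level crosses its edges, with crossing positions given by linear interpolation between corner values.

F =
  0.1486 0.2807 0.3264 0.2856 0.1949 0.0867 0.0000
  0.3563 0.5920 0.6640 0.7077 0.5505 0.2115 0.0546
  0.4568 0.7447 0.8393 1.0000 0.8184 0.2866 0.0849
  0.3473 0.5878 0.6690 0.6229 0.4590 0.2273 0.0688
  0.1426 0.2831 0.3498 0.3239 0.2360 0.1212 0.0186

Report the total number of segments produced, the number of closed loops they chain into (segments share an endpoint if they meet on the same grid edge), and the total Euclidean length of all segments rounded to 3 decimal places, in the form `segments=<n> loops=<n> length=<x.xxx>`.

segments=10 loops=1 length=7.570

cell (1,0): code 0100 → (1.871,1.000)–(2.000,0.932)
cell (1,1): code 1100 → (1.348,2.000)–(1.871,1.000)
cell (1,2): code 1100 → (1.059,3.000)–(1.348,2.000)
cell (1,3): code 1100 → (1.651,4.000)–(1.059,3.000)
cell (1,4): code 1000 → (2.000,4.176)–(1.651,4.000)
cell (2,0): code 0010 → (2.000,0.932)–(2.126,1.000)
cell (2,1): code 0011 → (2.126,1.000)–(2.671,2.000)
cell (2,2): code 0011 → (2.671,2.000)–(2.729,3.000)
cell (2,3): code 0011 → (2.729,3.000)–(2.260,4.000)
cell (2,4): code 0001 → (2.260,4.000)–(2.000,4.176)
total: 10 segments, chained into 1 closed loop(s), length Σ = 7.570151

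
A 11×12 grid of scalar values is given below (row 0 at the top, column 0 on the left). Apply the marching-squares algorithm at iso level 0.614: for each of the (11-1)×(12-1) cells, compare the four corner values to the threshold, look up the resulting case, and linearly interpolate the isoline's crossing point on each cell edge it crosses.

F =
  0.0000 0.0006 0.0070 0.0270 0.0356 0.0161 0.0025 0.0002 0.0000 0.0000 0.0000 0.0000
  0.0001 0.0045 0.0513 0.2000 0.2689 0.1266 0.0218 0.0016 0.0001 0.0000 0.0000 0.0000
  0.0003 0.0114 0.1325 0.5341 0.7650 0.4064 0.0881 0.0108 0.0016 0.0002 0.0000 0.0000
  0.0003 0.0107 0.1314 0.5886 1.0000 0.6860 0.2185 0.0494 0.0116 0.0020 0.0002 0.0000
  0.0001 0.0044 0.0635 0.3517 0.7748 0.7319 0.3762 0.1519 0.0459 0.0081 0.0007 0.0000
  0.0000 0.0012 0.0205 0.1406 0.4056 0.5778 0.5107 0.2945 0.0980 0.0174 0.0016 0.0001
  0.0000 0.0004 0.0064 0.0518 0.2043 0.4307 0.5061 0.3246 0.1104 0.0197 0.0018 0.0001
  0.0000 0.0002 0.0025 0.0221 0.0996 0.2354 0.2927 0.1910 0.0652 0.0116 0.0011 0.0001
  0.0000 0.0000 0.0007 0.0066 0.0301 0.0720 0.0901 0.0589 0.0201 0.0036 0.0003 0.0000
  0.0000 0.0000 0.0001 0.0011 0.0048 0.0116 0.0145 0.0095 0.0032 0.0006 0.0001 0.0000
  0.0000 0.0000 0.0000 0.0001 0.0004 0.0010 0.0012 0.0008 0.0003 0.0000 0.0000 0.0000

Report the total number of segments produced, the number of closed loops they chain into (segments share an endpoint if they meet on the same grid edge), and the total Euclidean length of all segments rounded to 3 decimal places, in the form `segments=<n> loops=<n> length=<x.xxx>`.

cell (1,3): code 0100 → (1.696,4.000)–(2.000,3.346)
cell (1,4): code 1000 → (2.000,4.421)–(1.696,4.000)
cell (2,3): code 0110 → (2.000,3.346)–(3.000,3.062)
cell (2,4): code 1101 → (2.742,5.000)–(2.000,4.421)
cell (2,5): code 1000 → (3.000,5.154)–(2.742,5.000)
cell (3,3): code 0110 → (3.000,3.062)–(4.000,3.620)
cell (3,5): code 1001 → (4.000,5.331)–(3.000,5.154)
cell (4,3): code 0010 → (4.000,3.620)–(4.436,4.000)
cell (4,4): code 0011 → (4.436,4.000)–(4.765,5.000)
cell (4,5): code 0001 → (4.765,5.000)–(4.000,5.331)
total: 10 segments, chained into 1 closed loop(s), length Σ = 8.147699

segments=10 loops=1 length=8.148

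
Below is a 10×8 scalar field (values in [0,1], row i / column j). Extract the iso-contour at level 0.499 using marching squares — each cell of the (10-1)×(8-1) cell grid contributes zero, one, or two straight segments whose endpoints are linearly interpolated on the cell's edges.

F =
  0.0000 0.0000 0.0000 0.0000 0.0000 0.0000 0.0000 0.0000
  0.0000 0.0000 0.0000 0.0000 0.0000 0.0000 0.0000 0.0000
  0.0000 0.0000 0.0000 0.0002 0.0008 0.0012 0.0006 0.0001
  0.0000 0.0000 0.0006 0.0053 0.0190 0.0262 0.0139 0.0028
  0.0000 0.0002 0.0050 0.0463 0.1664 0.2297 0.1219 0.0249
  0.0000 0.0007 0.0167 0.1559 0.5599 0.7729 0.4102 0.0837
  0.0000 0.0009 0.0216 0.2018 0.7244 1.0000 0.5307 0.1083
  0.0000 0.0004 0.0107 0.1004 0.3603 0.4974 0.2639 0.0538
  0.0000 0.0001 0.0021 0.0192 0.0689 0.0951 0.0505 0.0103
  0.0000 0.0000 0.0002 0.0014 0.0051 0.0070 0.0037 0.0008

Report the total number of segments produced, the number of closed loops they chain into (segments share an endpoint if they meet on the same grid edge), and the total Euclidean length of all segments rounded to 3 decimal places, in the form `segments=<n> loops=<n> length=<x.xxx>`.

segments=10 loops=1 length=7.567

cell (4,3): code 0100 → (4.845,4.000)–(5.000,3.849)
cell (4,4): code 1100 → (4.496,5.000)–(4.845,4.000)
cell (4,5): code 1000 → (5.000,5.755)–(4.496,5.000)
cell (5,3): code 0110 → (5.000,3.849)–(6.000,3.569)
cell (5,5): code 1101 → (5.737,6.000)–(5.000,5.755)
cell (5,6): code 1000 → (6.000,6.075)–(5.737,6.000)
cell (6,3): code 0010 → (6.000,3.569)–(6.619,4.000)
cell (6,4): code 0011 → (6.619,4.000)–(6.997,5.000)
cell (6,5): code 0011 → (6.997,5.000)–(6.119,6.000)
cell (6,6): code 0001 → (6.119,6.000)–(6.000,6.075)
total: 10 segments, chained into 1 closed loop(s), length Σ = 7.566845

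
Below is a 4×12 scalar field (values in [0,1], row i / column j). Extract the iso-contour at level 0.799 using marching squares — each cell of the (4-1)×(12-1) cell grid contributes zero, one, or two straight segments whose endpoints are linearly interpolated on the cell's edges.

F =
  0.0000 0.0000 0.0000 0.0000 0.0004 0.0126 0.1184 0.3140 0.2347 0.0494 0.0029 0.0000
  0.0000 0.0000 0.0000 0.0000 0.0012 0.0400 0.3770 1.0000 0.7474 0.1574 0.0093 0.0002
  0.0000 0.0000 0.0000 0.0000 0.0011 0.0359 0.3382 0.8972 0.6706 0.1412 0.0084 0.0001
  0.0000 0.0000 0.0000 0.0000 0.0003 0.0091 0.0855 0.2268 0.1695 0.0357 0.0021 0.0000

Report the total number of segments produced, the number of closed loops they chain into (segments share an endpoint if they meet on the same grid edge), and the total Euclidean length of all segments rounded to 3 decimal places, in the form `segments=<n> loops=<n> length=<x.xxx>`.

cell (0,6): code 0100 → (0.707,7.000)–(1.000,6.677)
cell (0,7): code 1000 → (1.000,7.796)–(0.707,7.000)
cell (1,6): code 0110 → (1.000,6.677)–(2.000,6.824)
cell (1,7): code 1001 → (2.000,7.433)–(1.000,7.796)
cell (2,6): code 0010 → (2.000,6.824)–(2.146,7.000)
cell (2,7): code 0001 → (2.146,7.000)–(2.000,7.433)
total: 6 segments, chained into 1 closed loop(s), length Σ = 4.044326

segments=6 loops=1 length=4.044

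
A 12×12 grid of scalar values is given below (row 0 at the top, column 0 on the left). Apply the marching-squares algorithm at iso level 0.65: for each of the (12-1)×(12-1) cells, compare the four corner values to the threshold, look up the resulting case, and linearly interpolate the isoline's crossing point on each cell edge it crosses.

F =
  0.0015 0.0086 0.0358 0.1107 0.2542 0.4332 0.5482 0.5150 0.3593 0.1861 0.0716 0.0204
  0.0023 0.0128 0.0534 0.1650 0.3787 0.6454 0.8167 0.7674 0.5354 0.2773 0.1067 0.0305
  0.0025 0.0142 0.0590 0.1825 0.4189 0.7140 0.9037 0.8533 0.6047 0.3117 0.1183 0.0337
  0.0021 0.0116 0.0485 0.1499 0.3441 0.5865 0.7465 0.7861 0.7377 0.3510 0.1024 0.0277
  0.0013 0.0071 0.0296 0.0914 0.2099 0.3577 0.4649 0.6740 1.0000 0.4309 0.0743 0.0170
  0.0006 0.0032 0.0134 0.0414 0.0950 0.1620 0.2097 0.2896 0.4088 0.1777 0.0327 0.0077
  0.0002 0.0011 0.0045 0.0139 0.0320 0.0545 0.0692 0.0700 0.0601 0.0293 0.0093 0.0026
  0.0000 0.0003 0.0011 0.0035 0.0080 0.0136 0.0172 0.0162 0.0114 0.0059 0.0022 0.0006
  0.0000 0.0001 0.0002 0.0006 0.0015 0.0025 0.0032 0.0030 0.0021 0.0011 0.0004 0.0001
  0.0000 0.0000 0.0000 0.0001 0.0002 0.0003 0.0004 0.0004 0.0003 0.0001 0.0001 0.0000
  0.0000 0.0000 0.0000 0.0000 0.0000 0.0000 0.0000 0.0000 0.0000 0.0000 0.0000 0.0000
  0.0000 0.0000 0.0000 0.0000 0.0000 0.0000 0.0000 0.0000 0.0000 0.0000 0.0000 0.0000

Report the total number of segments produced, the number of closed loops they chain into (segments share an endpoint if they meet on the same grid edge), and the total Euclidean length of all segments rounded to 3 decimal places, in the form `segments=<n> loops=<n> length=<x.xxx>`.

cell (0,5): code 0100 → (0.379,6.000)–(1.000,5.027)
cell (0,6): code 1100 → (0.535,7.000)–(0.379,6.000)
cell (0,7): code 1000 → (1.000,7.506)–(0.535,7.000)
cell (1,4): code 0100 → (1.067,5.000)–(2.000,4.783)
cell (1,5): code 1110 → (1.000,5.027)–(1.067,5.000)
cell (1,7): code 1001 → (2.000,7.818)–(1.000,7.506)
cell (2,4): code 0010 → (2.000,4.783)–(2.502,5.000)
cell (2,5): code 0111 → (2.502,5.000)–(3.000,5.397)
cell (2,7): code 1101 → (2.341,8.000)–(2.000,7.818)
cell (2,8): code 1000 → (3.000,8.227)–(2.341,8.000)
cell (3,5): code 0010 → (3.000,5.397)–(3.343,6.000)
cell (3,6): code 0111 → (3.343,6.000)–(4.000,6.885)
cell (3,8): code 1001 → (4.000,8.615)–(3.000,8.227)
cell (4,6): code 0010 → (4.000,6.885)–(4.062,7.000)
cell (4,7): code 0011 → (4.062,7.000)–(4.592,8.000)
cell (4,8): code 0001 → (4.592,8.000)–(4.000,8.615)
total: 16 segments, chained into 1 closed loop(s), length Σ = 12.183314

segments=16 loops=1 length=12.183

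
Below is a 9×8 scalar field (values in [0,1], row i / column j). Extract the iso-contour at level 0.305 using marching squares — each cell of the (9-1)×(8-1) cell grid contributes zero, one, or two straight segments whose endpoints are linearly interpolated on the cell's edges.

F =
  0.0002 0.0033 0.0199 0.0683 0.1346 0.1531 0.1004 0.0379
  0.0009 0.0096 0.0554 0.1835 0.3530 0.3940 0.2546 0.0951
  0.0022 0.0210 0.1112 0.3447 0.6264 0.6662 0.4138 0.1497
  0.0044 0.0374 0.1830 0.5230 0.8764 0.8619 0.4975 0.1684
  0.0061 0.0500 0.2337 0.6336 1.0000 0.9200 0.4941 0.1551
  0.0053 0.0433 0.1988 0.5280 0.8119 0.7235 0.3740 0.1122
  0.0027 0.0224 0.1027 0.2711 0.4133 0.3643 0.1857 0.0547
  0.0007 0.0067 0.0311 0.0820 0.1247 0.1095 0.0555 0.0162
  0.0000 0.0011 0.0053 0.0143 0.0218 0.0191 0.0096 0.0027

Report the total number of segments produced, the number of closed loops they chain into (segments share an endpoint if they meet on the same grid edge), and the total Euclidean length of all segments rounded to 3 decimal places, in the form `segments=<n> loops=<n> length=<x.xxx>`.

cell (0,3): code 0100 → (0.780,4.000)–(1.000,3.717)
cell (0,4): code 1100 → (0.631,5.000)–(0.780,4.000)
cell (0,5): code 1000 → (1.000,5.638)–(0.631,5.000)
cell (1,2): code 0100 → (1.754,3.000)–(2.000,2.830)
cell (1,3): code 1110 → (1.000,3.717)–(1.754,3.000)
cell (1,5): code 1101 → (1.317,6.000)–(1.000,5.638)
cell (1,6): code 1000 → (2.000,6.412)–(1.317,6.000)
cell (2,2): code 0110 → (2.000,2.830)–(3.000,2.359)
cell (2,6): code 1001 → (3.000,6.585)–(2.000,6.412)
cell (3,2): code 0110 → (3.000,2.359)–(4.000,2.178)
cell (3,6): code 1001 → (4.000,6.558)–(3.000,6.585)
cell (4,2): code 0110 → (4.000,2.178)–(5.000,2.323)
cell (4,6): code 1001 → (5.000,6.264)–(4.000,6.558)
cell (5,2): code 0010 → (5.000,2.323)–(5.868,3.000)
cell (5,3): code 0111 → (5.868,3.000)–(6.000,3.238)
cell (5,5): code 1011 → (6.000,5.332)–(5.366,6.000)
cell (5,6): code 0001 → (5.366,6.000)–(5.000,6.264)
cell (6,3): code 0010 → (6.000,3.238)–(6.375,4.000)
cell (6,4): code 0011 → (6.375,4.000)–(6.233,5.000)
cell (6,5): code 0001 → (6.233,5.000)–(6.000,5.332)
total: 20 segments, chained into 1 closed loop(s), length Σ = 15.924966

segments=20 loops=1 length=15.925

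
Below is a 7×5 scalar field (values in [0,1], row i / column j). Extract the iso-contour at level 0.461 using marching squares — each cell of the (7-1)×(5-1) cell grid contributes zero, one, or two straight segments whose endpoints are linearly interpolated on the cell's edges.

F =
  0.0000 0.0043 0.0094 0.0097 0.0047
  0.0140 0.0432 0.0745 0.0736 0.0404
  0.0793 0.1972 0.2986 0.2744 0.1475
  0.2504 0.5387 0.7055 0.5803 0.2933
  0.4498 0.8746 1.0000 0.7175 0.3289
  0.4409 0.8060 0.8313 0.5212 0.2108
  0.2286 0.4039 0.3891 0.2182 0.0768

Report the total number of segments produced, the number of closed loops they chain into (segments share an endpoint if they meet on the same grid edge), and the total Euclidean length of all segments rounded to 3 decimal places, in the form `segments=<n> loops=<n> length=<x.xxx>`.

segments=12 loops=1 length=11.109

cell (2,0): code 0100 → (2.772,1.000)–(3.000,0.730)
cell (2,1): code 1100 → (2.399,2.000)–(2.772,1.000)
cell (2,2): code 1100 → (2.610,3.000)–(2.399,2.000)
cell (2,3): code 1000 → (3.000,3.416)–(2.610,3.000)
cell (3,0): code 0110 → (3.000,0.730)–(4.000,0.026)
cell (3,3): code 1001 → (4.000,3.660)–(3.000,3.416)
cell (4,0): code 0110 → (4.000,0.026)–(5.000,0.055)
cell (4,3): code 1001 → (5.000,3.194)–(4.000,3.660)
cell (5,0): code 0010 → (5.000,0.055)–(5.858,1.000)
cell (5,1): code 0011 → (5.858,1.000)–(5.837,2.000)
cell (5,2): code 0011 → (5.837,2.000)–(5.199,3.000)
cell (5,3): code 0001 → (5.199,3.000)–(5.000,3.194)
total: 12 segments, chained into 1 closed loop(s), length Σ = 11.109073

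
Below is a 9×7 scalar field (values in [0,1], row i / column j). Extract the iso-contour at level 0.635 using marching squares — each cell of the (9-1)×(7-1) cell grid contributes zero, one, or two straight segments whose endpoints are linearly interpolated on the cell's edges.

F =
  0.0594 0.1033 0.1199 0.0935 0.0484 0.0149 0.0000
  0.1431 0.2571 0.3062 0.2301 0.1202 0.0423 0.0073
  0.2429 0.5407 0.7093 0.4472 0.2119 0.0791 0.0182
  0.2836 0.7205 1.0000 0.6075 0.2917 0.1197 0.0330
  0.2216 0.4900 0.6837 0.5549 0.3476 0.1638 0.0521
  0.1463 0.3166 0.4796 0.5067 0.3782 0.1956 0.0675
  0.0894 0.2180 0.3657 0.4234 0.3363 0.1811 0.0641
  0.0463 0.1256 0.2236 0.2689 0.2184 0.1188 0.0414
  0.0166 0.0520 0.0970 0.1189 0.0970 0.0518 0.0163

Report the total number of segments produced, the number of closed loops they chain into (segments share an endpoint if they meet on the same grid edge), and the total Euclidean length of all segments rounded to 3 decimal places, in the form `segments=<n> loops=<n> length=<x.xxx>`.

segments=10 loops=1 length=6.621

cell (1,1): code 0100 → (1.816,2.000)–(2.000,1.559)
cell (1,2): code 1000 → (2.000,2.283)–(1.816,2.000)
cell (2,0): code 0100 → (2.524,1.000)–(3.000,0.804)
cell (2,1): code 1110 → (2.000,1.559)–(2.524,1.000)
cell (2,2): code 1001 → (3.000,2.930)–(2.000,2.283)
cell (3,0): code 0010 → (3.000,0.804)–(3.371,1.000)
cell (3,1): code 0111 → (3.371,1.000)–(4.000,1.749)
cell (3,2): code 1001 → (4.000,2.378)–(3.000,2.930)
cell (4,1): code 0010 → (4.000,1.749)–(4.239,2.000)
cell (4,2): code 0001 → (4.239,2.000)–(4.000,2.378)
total: 10 segments, chained into 1 closed loop(s), length Σ = 6.620612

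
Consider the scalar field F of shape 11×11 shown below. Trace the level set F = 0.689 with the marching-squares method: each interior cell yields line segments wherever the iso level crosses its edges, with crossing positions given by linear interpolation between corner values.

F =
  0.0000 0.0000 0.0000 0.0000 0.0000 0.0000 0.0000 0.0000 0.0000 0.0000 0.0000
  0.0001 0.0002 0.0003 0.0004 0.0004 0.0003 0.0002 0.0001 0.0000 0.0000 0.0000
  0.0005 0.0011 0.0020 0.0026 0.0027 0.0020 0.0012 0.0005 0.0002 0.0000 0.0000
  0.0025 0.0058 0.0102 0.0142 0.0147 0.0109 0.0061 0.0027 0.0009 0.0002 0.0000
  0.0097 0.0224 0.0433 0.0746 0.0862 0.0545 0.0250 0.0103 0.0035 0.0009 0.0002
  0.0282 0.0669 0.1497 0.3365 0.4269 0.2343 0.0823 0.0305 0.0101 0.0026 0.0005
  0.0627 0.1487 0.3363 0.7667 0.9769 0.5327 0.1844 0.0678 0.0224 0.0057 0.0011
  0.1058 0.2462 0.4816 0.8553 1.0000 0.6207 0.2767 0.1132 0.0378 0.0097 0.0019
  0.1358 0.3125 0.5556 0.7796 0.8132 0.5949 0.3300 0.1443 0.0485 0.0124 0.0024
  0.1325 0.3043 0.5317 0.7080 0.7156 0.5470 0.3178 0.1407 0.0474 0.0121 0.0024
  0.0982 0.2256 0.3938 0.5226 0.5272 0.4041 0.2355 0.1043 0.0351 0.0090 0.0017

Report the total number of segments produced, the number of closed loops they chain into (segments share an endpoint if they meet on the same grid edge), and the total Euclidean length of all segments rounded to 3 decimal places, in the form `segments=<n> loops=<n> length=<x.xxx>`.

segments=12 loops=1 length=9.712

cell (5,2): code 0100 → (5.819,3.000)–(6.000,2.819)
cell (5,3): code 1100 → (5.477,4.000)–(5.819,3.000)
cell (5,4): code 1000 → (6.000,4.648)–(5.477,4.000)
cell (6,2): code 0110 → (6.000,2.819)–(7.000,2.555)
cell (6,4): code 1001 → (7.000,4.820)–(6.000,4.648)
cell (7,2): code 0110 → (7.000,2.555)–(8.000,2.596)
cell (7,4): code 1001 → (8.000,4.569)–(7.000,4.820)
cell (8,2): code 0110 → (8.000,2.596)–(9.000,2.892)
cell (8,4): code 1001 → (9.000,4.158)–(8.000,4.569)
cell (9,2): code 0010 → (9.000,2.892)–(9.102,3.000)
cell (9,3): code 0011 → (9.102,3.000)–(9.141,4.000)
cell (9,4): code 0001 → (9.141,4.000)–(9.000,4.158)
total: 12 segments, chained into 1 closed loop(s), length Σ = 9.711995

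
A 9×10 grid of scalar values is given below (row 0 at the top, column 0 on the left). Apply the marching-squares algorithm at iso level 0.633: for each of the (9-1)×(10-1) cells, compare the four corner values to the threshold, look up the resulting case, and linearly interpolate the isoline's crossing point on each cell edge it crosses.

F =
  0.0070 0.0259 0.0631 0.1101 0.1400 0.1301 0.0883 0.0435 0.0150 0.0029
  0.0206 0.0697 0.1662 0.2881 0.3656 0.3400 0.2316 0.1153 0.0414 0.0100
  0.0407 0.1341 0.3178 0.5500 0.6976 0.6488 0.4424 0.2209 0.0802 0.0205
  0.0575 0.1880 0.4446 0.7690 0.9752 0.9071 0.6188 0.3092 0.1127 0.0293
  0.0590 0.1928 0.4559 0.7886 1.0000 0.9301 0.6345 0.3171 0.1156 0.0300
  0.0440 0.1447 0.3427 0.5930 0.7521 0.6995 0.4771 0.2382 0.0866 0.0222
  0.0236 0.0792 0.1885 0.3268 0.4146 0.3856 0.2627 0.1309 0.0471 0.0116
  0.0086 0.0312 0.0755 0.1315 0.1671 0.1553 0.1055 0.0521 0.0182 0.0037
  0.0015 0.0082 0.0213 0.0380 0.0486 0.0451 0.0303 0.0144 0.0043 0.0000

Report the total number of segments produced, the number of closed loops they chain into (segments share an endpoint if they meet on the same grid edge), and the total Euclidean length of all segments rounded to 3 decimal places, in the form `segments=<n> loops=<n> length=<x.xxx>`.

cell (1,3): code 0100 → (1.805,4.000)–(2.000,3.562)
cell (1,4): code 1100 → (1.949,5.000)–(1.805,4.000)
cell (1,5): code 1000 → (2.000,5.077)–(1.949,5.000)
cell (2,2): code 0100 → (2.379,3.000)–(3.000,2.581)
cell (2,3): code 1110 → (2.000,3.562)–(2.379,3.000)
cell (2,5): code 1001 → (3.000,5.951)–(2.000,5.077)
cell (3,2): code 0110 → (3.000,2.581)–(4.000,2.532)
cell (3,5): code 1101 → (3.904,6.000)–(3.000,5.951)
cell (3,6): code 1000 → (4.000,6.005)–(3.904,6.000)
cell (4,2): code 0010 → (4.000,2.532)–(4.796,3.000)
cell (4,3): code 0111 → (4.796,3.000)–(5.000,3.251)
cell (4,5): code 1011 → (5.000,5.299)–(4.010,6.000)
cell (4,6): code 0001 → (4.010,6.000)–(4.000,6.005)
cell (5,3): code 0010 → (5.000,3.251)–(5.353,4.000)
cell (5,4): code 0011 → (5.353,4.000)–(5.212,5.000)
cell (5,5): code 0001 → (5.212,5.000)–(5.000,5.299)
total: 16 segments, chained into 1 closed loop(s), length Σ = 11.014435

segments=16 loops=1 length=11.014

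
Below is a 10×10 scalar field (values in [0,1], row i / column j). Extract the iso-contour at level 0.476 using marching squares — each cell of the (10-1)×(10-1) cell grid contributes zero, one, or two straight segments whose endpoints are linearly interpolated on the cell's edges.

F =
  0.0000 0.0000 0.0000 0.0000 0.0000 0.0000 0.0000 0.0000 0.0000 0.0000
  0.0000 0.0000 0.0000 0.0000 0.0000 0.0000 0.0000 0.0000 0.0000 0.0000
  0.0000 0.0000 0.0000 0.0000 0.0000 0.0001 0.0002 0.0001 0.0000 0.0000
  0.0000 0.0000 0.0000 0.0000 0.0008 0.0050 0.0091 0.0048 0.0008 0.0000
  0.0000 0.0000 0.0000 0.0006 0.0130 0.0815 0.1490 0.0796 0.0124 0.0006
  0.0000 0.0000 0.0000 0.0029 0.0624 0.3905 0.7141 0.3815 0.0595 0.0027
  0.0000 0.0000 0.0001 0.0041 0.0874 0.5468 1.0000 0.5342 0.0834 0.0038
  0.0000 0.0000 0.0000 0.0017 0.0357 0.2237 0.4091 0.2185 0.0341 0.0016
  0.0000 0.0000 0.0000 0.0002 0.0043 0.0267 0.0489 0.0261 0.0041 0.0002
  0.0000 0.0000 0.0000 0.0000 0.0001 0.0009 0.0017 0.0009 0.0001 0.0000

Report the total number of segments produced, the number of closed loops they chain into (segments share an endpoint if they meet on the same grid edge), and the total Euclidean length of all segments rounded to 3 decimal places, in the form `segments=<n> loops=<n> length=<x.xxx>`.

cell (4,5): code 0100 → (4.579,6.000)–(5.000,5.264)
cell (4,6): code 1000 → (5.000,6.716)–(4.579,6.000)
cell (5,4): code 0100 → (5.547,5.000)–(6.000,4.846)
cell (5,5): code 1110 → (5.000,5.264)–(5.547,5.000)
cell (5,6): code 1101 → (5.619,7.000)–(5.000,6.716)
cell (5,7): code 1000 → (6.000,7.129)–(5.619,7.000)
cell (6,4): code 0010 → (6.000,4.846)–(6.219,5.000)
cell (6,5): code 0011 → (6.219,5.000)–(6.887,6.000)
cell (6,6): code 0011 → (6.887,6.000)–(6.184,7.000)
cell (6,7): code 0001 → (6.184,7.000)–(6.000,7.129)
total: 10 segments, chained into 1 closed loop(s), length Σ = 6.765303

segments=10 loops=1 length=6.765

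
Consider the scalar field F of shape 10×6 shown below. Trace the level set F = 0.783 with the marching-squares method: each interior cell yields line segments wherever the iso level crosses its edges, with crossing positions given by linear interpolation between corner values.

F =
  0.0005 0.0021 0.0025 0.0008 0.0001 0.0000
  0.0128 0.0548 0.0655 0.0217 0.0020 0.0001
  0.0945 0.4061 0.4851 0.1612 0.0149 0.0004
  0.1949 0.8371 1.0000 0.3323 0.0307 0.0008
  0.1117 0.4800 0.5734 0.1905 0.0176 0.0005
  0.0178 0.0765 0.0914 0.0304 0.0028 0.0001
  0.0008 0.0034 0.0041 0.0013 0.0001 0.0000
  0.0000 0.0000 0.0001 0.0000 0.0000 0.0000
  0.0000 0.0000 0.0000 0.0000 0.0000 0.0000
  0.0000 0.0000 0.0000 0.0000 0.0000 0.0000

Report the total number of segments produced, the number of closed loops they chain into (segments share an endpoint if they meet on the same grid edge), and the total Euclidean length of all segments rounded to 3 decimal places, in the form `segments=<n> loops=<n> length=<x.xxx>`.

segments=6 loops=1 length=3.565

cell (2,0): code 0100 → (2.874,1.000)–(3.000,0.916)
cell (2,1): code 1100 → (2.579,2.000)–(2.874,1.000)
cell (2,2): code 1000 → (3.000,2.325)–(2.579,2.000)
cell (3,0): code 0010 → (3.000,0.916)–(3.151,1.000)
cell (3,1): code 0011 → (3.151,1.000)–(3.509,2.000)
cell (3,2): code 0001 → (3.509,2.000)–(3.000,2.325)
total: 6 segments, chained into 1 closed loop(s), length Σ = 3.565083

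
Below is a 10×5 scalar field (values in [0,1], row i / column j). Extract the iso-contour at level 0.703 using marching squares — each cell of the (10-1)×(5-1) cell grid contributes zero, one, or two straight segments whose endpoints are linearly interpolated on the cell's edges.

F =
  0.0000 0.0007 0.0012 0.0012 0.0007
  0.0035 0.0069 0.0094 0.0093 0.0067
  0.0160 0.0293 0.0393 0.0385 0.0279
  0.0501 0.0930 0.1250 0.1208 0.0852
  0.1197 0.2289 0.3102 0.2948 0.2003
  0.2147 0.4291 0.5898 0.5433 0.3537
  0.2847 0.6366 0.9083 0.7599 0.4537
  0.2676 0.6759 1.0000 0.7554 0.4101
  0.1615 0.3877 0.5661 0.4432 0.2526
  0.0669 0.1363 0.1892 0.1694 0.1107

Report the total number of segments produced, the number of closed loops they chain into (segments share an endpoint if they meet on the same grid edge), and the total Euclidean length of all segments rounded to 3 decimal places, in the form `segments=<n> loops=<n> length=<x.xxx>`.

cell (5,1): code 0100 → (5.355,2.000)–(6.000,1.244)
cell (5,2): code 1100 → (5.737,3.000)–(5.355,2.000)
cell (5,3): code 1000 → (6.000,3.186)–(5.737,3.000)
cell (6,1): code 0110 → (6.000,1.244)–(7.000,1.084)
cell (6,3): code 1001 → (7.000,3.152)–(6.000,3.186)
cell (7,1): code 0010 → (7.000,1.084)–(7.684,2.000)
cell (7,2): code 0011 → (7.684,2.000)–(7.168,3.000)
cell (7,3): code 0001 → (7.168,3.000)–(7.000,3.152)
total: 8 segments, chained into 1 closed loop(s), length Σ = 6.894487

segments=8 loops=1 length=6.894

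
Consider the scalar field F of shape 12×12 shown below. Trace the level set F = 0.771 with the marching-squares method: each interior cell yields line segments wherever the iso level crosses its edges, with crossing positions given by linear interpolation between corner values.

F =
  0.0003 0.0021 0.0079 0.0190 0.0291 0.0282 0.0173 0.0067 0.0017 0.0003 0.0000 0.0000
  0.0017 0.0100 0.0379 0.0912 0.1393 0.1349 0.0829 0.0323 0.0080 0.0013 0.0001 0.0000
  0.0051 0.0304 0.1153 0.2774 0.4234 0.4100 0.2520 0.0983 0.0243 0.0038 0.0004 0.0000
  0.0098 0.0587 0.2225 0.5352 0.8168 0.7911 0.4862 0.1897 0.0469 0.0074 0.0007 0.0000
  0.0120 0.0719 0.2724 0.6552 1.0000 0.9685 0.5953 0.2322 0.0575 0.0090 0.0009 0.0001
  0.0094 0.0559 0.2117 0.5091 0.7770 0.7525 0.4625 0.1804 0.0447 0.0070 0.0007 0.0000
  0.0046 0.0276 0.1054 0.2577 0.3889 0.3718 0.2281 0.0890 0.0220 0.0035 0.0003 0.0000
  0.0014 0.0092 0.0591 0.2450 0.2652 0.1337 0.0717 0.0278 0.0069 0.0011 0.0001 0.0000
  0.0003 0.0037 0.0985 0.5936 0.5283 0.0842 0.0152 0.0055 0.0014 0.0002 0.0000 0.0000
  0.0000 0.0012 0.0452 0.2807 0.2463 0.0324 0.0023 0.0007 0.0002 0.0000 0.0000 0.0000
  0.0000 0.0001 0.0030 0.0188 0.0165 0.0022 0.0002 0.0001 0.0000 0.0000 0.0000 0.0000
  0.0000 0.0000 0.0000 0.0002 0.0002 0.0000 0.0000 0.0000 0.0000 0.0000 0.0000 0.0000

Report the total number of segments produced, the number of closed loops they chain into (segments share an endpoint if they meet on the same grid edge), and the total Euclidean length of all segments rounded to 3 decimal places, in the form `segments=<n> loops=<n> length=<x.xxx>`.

cell (2,3): code 0100 → (2.884,4.000)–(3.000,3.837)
cell (2,4): code 1100 → (2.947,5.000)–(2.884,4.000)
cell (2,5): code 1000 → (3.000,5.066)–(2.947,5.000)
cell (3,3): code 0110 → (3.000,3.837)–(4.000,3.336)
cell (3,5): code 1001 → (4.000,5.529)–(3.000,5.066)
cell (4,3): code 0110 → (4.000,3.336)–(5.000,3.978)
cell (4,4): code 1011 → (5.000,4.245)–(4.914,5.000)
cell (4,5): code 0001 → (4.914,5.000)–(4.000,5.529)
cell (5,3): code 0010 → (5.000,3.978)–(5.015,4.000)
cell (5,4): code 0001 → (5.015,4.000)–(5.000,4.245)
total: 10 segments, chained into 1 closed loop(s), length Σ = 6.784493

segments=10 loops=1 length=6.784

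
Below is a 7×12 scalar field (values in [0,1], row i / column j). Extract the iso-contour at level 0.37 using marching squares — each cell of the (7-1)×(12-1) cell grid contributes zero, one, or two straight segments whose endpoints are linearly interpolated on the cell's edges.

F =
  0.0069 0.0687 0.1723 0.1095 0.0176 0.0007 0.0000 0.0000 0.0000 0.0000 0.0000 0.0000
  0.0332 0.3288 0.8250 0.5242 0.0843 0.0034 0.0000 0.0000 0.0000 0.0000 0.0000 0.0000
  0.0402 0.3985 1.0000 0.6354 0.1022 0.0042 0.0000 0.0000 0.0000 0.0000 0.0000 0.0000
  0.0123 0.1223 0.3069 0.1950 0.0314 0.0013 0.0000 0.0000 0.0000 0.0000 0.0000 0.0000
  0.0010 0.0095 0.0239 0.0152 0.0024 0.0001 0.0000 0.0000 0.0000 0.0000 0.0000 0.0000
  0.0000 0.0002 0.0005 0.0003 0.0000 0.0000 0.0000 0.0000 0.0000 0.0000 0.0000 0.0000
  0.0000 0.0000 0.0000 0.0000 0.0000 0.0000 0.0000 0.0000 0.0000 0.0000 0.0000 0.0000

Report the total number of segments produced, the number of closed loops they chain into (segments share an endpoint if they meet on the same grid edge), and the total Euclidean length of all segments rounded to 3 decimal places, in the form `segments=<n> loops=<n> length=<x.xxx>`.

cell (0,1): code 0100 → (0.303,2.000)–(1.000,1.083)
cell (0,2): code 1100 → (0.628,3.000)–(0.303,2.000)
cell (0,3): code 1000 → (1.000,3.351)–(0.628,3.000)
cell (1,0): code 0100 → (1.591,1.000)–(2.000,0.920)
cell (1,1): code 1110 → (1.000,1.083)–(1.591,1.000)
cell (1,3): code 1001 → (2.000,3.498)–(1.000,3.351)
cell (2,0): code 0010 → (2.000,0.920)–(2.103,1.000)
cell (2,1): code 0011 → (2.103,1.000)–(2.909,2.000)
cell (2,2): code 0011 → (2.909,2.000)–(2.603,3.000)
cell (2,3): code 0001 → (2.603,3.000)–(2.000,3.498)
total: 10 segments, chained into 1 closed loop(s), length Σ = 7.980699

segments=10 loops=1 length=7.981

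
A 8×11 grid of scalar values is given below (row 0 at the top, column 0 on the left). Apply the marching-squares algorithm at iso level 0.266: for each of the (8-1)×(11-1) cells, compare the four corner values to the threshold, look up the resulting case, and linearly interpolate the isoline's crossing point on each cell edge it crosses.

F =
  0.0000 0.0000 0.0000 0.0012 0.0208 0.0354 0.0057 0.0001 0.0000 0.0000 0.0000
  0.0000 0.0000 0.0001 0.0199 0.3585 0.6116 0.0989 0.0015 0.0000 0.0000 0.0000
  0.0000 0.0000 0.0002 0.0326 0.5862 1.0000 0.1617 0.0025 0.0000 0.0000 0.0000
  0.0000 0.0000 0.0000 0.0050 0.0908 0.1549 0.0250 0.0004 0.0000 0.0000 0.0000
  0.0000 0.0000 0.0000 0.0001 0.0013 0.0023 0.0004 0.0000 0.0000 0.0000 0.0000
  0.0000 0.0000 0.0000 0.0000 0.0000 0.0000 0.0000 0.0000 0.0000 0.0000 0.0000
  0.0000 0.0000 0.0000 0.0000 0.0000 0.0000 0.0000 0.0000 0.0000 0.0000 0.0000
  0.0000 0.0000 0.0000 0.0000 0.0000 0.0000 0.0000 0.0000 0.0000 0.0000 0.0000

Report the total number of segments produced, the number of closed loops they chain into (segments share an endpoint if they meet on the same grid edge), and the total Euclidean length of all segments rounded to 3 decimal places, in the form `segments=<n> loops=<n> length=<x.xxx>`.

segments=8 loops=1 length=7.532

cell (0,3): code 0100 → (0.726,4.000)–(1.000,3.727)
cell (0,4): code 1100 → (0.400,5.000)–(0.726,4.000)
cell (0,5): code 1000 → (1.000,5.674)–(0.400,5.000)
cell (1,3): code 0110 → (1.000,3.727)–(2.000,3.422)
cell (1,5): code 1001 → (2.000,5.876)–(1.000,5.674)
cell (2,3): code 0010 → (2.000,3.422)–(2.646,4.000)
cell (2,4): code 0011 → (2.646,4.000)–(2.869,5.000)
cell (2,5): code 0001 → (2.869,5.000)–(2.000,5.876)
total: 8 segments, chained into 1 closed loop(s), length Σ = 7.531577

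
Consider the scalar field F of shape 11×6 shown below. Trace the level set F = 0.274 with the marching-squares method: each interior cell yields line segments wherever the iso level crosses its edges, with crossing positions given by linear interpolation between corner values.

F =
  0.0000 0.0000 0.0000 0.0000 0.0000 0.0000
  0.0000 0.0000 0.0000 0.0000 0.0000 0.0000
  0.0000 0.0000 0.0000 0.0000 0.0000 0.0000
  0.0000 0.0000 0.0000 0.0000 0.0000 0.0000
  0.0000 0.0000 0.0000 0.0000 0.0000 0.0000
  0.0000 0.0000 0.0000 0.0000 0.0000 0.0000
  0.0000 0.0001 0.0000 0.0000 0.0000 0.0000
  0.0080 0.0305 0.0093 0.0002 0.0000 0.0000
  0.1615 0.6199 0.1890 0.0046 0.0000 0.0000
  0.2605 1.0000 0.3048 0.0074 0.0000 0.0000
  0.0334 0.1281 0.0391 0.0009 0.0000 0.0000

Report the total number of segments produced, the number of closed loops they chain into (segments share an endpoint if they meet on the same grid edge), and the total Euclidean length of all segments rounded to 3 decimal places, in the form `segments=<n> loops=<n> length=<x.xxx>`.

segments=8 loops=1 length=6.694

cell (7,0): code 0100 → (7.413,1.000)–(8.000,0.245)
cell (7,1): code 1000 → (8.000,1.803)–(7.413,1.000)
cell (8,0): code 0110 → (8.000,0.245)–(9.000,0.018)
cell (8,1): code 1101 → (8.734,2.000)–(8.000,1.803)
cell (8,2): code 1000 → (9.000,2.104)–(8.734,2.000)
cell (9,0): code 0010 → (9.000,0.018)–(9.833,1.000)
cell (9,1): code 0011 → (9.833,1.000)–(9.116,2.000)
cell (9,2): code 0001 → (9.116,2.000)–(9.000,2.104)
total: 8 segments, chained into 1 closed loop(s), length Σ = 6.694374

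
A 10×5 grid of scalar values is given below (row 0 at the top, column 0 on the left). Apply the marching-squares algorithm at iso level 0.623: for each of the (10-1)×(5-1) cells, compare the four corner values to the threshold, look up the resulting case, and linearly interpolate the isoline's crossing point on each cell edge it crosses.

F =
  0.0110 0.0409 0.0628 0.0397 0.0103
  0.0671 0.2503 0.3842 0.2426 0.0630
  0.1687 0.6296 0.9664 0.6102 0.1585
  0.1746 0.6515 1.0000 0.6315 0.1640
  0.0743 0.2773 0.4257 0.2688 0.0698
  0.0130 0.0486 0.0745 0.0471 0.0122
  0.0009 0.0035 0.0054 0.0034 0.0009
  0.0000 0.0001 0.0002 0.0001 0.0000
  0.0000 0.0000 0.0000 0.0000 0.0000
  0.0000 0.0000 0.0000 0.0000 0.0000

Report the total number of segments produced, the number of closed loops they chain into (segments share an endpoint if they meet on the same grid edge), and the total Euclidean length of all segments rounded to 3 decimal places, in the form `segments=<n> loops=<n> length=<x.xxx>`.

segments=10 loops=1 length=6.774

cell (1,0): code 0100 → (1.983,1.000)–(2.000,0.986)
cell (1,1): code 1100 → (1.410,2.000)–(1.983,1.000)
cell (1,2): code 1000 → (2.000,2.964)–(1.410,2.000)
cell (2,0): code 0110 → (2.000,0.986)–(3.000,0.940)
cell (2,2): code 1101 → (2.601,3.000)–(2.000,2.964)
cell (2,3): code 1000 → (3.000,3.018)–(2.601,3.000)
cell (3,0): code 0010 → (3.000,0.940)–(3.076,1.000)
cell (3,1): code 0011 → (3.076,1.000)–(3.656,2.000)
cell (3,2): code 0011 → (3.656,2.000)–(3.023,3.000)
cell (3,3): code 0001 → (3.023,3.000)–(3.000,3.018)
total: 10 segments, chained into 1 closed loop(s), length Σ = 6.773650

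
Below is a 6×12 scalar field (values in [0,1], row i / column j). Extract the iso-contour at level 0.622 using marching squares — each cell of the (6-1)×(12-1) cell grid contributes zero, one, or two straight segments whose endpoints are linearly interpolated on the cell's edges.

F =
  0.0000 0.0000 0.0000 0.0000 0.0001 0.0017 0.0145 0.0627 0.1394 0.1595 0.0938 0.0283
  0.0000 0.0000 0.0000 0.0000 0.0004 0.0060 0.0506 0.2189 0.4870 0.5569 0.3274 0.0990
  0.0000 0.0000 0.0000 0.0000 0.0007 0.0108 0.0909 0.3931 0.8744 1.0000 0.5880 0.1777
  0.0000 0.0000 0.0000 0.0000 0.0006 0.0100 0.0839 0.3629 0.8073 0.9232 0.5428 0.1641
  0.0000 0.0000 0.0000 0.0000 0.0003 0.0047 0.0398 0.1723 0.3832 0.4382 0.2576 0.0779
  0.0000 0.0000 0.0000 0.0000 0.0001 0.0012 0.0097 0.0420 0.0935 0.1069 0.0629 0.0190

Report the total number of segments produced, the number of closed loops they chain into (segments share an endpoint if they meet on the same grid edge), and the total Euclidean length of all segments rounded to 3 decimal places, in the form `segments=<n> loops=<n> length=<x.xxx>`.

segments=8 loops=1 length=7.750

cell (1,7): code 0100 → (1.348,8.000)–(2.000,7.476)
cell (1,8): code 1100 → (1.147,9.000)–(1.348,8.000)
cell (1,9): code 1000 → (2.000,9.917)–(1.147,9.000)
cell (2,7): code 0110 → (2.000,7.476)–(3.000,7.583)
cell (2,9): code 1001 → (3.000,9.792)–(2.000,9.917)
cell (3,7): code 0010 → (3.000,7.583)–(3.437,8.000)
cell (3,8): code 0011 → (3.437,8.000)–(3.621,9.000)
cell (3,9): code 0001 → (3.621,9.000)–(3.000,9.792)
total: 8 segments, chained into 1 closed loop(s), length Σ = 7.749945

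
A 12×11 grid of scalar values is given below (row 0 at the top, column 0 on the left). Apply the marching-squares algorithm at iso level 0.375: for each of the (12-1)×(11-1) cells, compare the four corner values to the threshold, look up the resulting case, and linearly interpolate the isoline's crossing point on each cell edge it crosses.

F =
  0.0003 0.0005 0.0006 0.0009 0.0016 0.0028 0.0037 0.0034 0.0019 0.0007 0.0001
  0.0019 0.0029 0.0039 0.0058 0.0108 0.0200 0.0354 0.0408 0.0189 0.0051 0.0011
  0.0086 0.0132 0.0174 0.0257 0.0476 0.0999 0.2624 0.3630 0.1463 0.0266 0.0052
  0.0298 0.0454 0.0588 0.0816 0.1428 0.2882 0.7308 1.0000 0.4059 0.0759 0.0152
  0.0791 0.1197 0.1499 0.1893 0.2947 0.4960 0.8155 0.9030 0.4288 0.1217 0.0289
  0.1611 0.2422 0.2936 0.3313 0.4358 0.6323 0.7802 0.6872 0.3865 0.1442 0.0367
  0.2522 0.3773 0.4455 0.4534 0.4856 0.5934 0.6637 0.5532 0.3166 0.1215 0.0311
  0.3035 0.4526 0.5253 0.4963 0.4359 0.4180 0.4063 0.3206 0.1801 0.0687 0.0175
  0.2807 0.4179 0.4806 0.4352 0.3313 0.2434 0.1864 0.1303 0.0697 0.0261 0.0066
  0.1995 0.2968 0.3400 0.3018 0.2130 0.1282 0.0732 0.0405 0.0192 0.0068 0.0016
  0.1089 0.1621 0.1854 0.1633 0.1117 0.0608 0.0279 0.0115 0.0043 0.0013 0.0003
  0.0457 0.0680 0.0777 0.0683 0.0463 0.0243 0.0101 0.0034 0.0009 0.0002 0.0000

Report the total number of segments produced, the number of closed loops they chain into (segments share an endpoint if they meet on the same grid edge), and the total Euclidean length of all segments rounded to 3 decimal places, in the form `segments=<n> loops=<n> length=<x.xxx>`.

segments=28 loops=1 length=22.323

cell (2,5): code 0100 → (2.240,6.000)–(3.000,5.196)
cell (2,6): code 1100 → (2.019,7.000)–(2.240,6.000)
cell (2,7): code 1100 → (2.881,8.000)–(2.019,7.000)
cell (2,8): code 1000 → (3.000,8.094)–(2.881,8.000)
cell (3,4): code 0100 → (3.418,5.000)–(4.000,4.399)
cell (3,5): code 1110 → (3.000,5.196)–(3.418,5.000)
cell (3,8): code 1001 → (4.000,8.175)–(3.000,8.094)
cell (4,3): code 0100 → (4.569,4.000)–(5.000,3.418)
cell (4,4): code 1110 → (4.000,4.399)–(4.569,4.000)
cell (4,8): code 1001 → (5.000,8.047)–(4.000,8.175)
cell (5,0): code 0100 → (5.983,1.000)–(6.000,0.982)
cell (5,1): code 1100 → (5.536,2.000)–(5.983,1.000)
cell (5,2): code 1100 → (5.358,3.000)–(5.536,2.000)
cell (5,3): code 1110 → (5.000,3.418)–(5.358,3.000)
cell (5,7): code 1011 → (6.000,7.753)–(5.165,8.000)
cell (5,8): code 0001 → (5.165,8.000)–(5.000,8.047)
cell (6,0): code 0110 → (6.000,0.982)–(7.000,0.480)
cell (6,6): code 1011 → (7.000,6.365)–(6.766,7.000)
cell (6,7): code 0001 → (6.766,7.000)–(6.000,7.753)
cell (7,0): code 0110 → (7.000,0.480)–(8.000,0.687)
cell (7,3): code 1011 → (8.000,3.579)–(7.582,4.000)
cell (7,4): code 0011 → (7.582,4.000)–(7.246,5.000)
cell (7,5): code 0011 → (7.246,5.000)–(7.142,6.000)
cell (7,6): code 0001 → (7.142,6.000)–(7.000,6.365)
cell (8,0): code 0010 → (8.000,0.687)–(8.354,1.000)
cell (8,1): code 0011 → (8.354,1.000)–(8.751,2.000)
cell (8,2): code 0011 → (8.751,2.000)–(8.451,3.000)
cell (8,3): code 0001 → (8.451,3.000)–(8.000,3.579)
total: 28 segments, chained into 1 closed loop(s), length Σ = 22.322811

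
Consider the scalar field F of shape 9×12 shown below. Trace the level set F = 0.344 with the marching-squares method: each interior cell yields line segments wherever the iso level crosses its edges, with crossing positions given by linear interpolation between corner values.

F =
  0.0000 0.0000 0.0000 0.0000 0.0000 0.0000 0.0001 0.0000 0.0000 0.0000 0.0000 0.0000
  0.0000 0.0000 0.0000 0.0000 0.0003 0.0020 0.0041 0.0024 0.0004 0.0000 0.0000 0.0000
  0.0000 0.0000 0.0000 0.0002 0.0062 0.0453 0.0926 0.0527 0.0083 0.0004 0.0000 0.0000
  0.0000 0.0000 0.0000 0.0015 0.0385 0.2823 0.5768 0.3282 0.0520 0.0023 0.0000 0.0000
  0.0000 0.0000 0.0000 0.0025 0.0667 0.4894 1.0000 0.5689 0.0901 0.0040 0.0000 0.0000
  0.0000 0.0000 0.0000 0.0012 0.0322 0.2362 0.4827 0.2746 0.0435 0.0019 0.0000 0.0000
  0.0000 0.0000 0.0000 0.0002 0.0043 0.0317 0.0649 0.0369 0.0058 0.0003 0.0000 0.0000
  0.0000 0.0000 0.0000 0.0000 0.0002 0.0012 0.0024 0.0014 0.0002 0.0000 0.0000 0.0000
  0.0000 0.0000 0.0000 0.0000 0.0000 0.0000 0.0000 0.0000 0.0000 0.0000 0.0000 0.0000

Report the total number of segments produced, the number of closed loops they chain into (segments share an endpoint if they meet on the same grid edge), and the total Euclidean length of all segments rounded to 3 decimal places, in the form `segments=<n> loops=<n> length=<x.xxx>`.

cell (2,5): code 0100 → (2.519,6.000)–(3.000,5.210)
cell (2,6): code 1000 → (3.000,6.936)–(2.519,6.000)
cell (3,4): code 0100 → (3.298,5.000)–(4.000,4.656)
cell (3,5): code 1110 → (3.000,5.210)–(3.298,5.000)
cell (3,6): code 1101 → (3.066,7.000)–(3.000,6.936)
cell (3,7): code 1000 → (4.000,7.470)–(3.066,7.000)
cell (4,4): code 0010 → (4.000,4.656)–(4.574,5.000)
cell (4,5): code 0111 → (4.574,5.000)–(5.000,5.437)
cell (4,6): code 1011 → (5.000,6.667)–(4.764,7.000)
cell (4,7): code 0001 → (4.764,7.000)–(4.000,7.470)
cell (5,5): code 0010 → (5.000,5.437)–(5.332,6.000)
cell (5,6): code 0001 → (5.332,6.000)–(5.000,6.667)
total: 12 segments, chained into 1 closed loop(s), length Σ = 8.244155

segments=12 loops=1 length=8.244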